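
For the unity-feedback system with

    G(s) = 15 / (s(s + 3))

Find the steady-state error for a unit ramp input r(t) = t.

e_ss = 0.2000

G(s) has one pole at the origin.
This is a Type 1 system. Kv = lim_{s→0} s·G(s) = 15/3 = 5.
e_ss = 1/Kv = 1/(5) = 1/5 ≈ 0.2000.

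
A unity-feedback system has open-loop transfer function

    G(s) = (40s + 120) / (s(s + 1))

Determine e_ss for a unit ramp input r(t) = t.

e_ss = 0.008333

G(s) has one pole at the origin.
This is a Type 1 system. Kv = lim_{s→0} s·G(s) = 120/1.
e_ss = 1/Kv = 1/(120) = 1/120 ≈ 0.008333.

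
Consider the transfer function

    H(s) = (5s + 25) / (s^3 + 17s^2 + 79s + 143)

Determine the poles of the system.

s = -3 ± 2j, -11

The poles are the roots of the denominator s^3 + 17s^2 + 79s + 143 = 0.
Trying s = -11: the polynomial evaluates to 0, so (s + 11) is a factor.
Dividing out leaves s^2 + 6s + 13 = 0.
The quadratic formula then gives s = -3 ± 2j.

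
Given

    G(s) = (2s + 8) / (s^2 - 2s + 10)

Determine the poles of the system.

s = 1 ± 3j

The poles are the roots of the denominator s^2 - 2s + 10 = 0.
Using the quadratic formula: s = (2 ± √(-36))/2 = 1 ± 3j.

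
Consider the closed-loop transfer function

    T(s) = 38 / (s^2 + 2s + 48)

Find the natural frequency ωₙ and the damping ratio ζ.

Compare the denominator to the standard form s^2 + 2ζωₙs + ωₙ².
ωₙ² = 48, so ωₙ = √48 ≈ 6.928 rad/s.
2ζωₙ = 2, so ζ = 2/(2·√48) ≈ 0.1443.

ωₙ ≈ 6.928 rad/s, ζ ≈ 0.1443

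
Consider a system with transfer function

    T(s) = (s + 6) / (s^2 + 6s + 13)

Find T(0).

T(0) = 6/13 ≈ 0.4615

Set s = 0: T(0) = (6) / (13) = 6/13.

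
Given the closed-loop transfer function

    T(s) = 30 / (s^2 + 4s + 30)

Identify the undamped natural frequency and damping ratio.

ωₙ ≈ 5.477 rad/s, ζ ≈ 0.3651

Compare the denominator to the standard form s^2 + 2ζωₙs + ωₙ².
ωₙ² = 30, so ωₙ = √30 ≈ 5.477 rad/s.
2ζωₙ = 4, so ζ = 4/(2·√30) ≈ 0.3651.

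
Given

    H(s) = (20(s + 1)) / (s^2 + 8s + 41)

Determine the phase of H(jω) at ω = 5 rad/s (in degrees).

∠H(j5) ≈ 10.49°

At s = j5: numerator = 20 + j100, denominator = 16 + j40.
∠H = ∠num − ∠den = 78.690° − (68.199°) = 10.49°.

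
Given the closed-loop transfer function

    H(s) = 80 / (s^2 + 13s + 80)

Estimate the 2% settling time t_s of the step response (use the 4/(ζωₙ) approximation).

Comparing s^2 + 13s + 80 to s^2 + 2ζωₙs + ωₙ²: ωₙ = √80 ≈ 8.944 rad/s and ζ = 13/(2·√80) ≈ 0.7267.
ζωₙ = 13/2 = 6.5, so t_s ≈ 4/(ζωₙ) = 4/6.5 ≈ 0.6154 s.

t_s ≈ 0.6154 s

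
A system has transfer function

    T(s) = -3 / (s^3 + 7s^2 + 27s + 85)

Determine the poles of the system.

s = -1 ± 4j, -5

The poles are the roots of the denominator s^3 + 7s^2 + 27s + 85 = 0.
Trying s = -5: the polynomial evaluates to 0, so (s + 5) is a factor.
Dividing out leaves s^2 + 2s + 17 = 0.
The quadratic formula then gives s = -1 ± 4j.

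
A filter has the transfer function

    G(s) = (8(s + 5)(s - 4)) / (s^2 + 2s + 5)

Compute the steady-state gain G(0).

G(0) = -32

Set s = 0: G(0) = (-160) / (5) = -32.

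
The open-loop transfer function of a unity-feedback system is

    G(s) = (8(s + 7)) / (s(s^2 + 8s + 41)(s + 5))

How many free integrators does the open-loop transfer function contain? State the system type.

The denominator has 1 factor of s at the origin (free integrator), so this is a Type 1 system.

Type 1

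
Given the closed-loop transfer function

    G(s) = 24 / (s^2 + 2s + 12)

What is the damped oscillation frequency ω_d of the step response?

ω_d ≈ 3.317 rad/s

Comparing s^2 + 2s + 12 to s^2 + 2ζωₙs + ωₙ²: ωₙ = √12 ≈ 3.464 rad/s and ζ = 2/(2·√12) ≈ 0.2887.
ζωₙ = 2/2 = 1, so ω_d = ωₙ√(1−ζ²) = √(ωₙ² − (ζωₙ)²) = √(12 − 1²) = √11 ≈ 3.317 rad/s.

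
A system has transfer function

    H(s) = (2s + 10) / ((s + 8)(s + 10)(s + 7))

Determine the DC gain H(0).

Set s = 0: H(0) = (10) / (560) = 1/56.

H(0) = 1/56 ≈ 0.01786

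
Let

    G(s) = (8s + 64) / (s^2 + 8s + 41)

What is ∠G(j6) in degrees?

∠G(j6) ≈ -47.18°

At s = j6: numerator = 64 + j48, denominator = 5 + j48.
∠G = ∠num − ∠den = 36.870° − (84.053°) = -47.18°.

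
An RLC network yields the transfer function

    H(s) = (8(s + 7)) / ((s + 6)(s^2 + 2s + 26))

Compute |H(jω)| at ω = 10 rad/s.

|H(j10)| ≈ 0.1092

Substitute s = j10: numerator = 56 + j80, denominator = -644 - j620.
|H(j10)| = |56 + j80| / |-644 - j620| = 97.652 / 893.94 ≈ 0.1092.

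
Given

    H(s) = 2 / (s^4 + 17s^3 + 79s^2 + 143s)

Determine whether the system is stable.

The denominator s^4 + 17s^3 + 79s^2 + 143s factors as s(s^2 + 6s + 13)(s + 11), giving poles at s = 0, -3 + 2j, -3 - 2j, -11.
Since the simple pole(s) at s = 0 lie on the jω-axis with none in the right half-plane, the system is marginally stable.

marginally stable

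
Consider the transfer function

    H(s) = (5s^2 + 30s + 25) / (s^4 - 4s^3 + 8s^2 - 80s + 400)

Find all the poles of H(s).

The poles are the roots of the denominator s^4 - 4s^3 + 8s^2 - 80s + 400 = 0.
No real roots exist; factor into two real quadratics: (s^2 - 8s + 20)(s^2 + 4s + 20) = 0.
Each quadratic gives a conjugate pair via the quadratic formula.

s = 4 + 2j, 4 - 2j, -2 + 4j, -2 - 4j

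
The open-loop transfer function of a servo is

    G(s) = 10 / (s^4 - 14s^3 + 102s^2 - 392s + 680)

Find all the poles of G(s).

s = 4 + 2j, 4 - 2j, 3 + 5j, 3 - 5j

The poles are the roots of the denominator s^4 - 14s^3 + 102s^2 - 392s + 680 = 0.
No real roots exist; factor into two real quadratics: (s^2 - 8s + 20)(s^2 - 6s + 34) = 0.
Each quadratic gives a conjugate pair via the quadratic formula.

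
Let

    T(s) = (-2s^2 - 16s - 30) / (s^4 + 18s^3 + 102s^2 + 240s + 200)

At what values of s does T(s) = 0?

Set the numerator to zero: -2s^2 - 16s - 30 = 0, i.e. -2·(s^2 + 8s + 15) = 0.
Factoring: (s + 5)(s + 3) = 0.

s = -5, -3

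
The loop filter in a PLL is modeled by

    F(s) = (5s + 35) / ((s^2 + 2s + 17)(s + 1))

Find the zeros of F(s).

Set the numerator to zero: 5s + 35 = 0, i.e. 5·(s + 7) = 0.
So s = -7.

s = -7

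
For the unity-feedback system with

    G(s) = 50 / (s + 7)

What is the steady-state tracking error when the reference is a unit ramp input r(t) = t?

e_ss = ∞

G(s) has no poles at the origin.
This is a Type 0 system; Kv = lim_{s→0} s·G(s) = 0, so the steady-state error for a ramp input is infinite.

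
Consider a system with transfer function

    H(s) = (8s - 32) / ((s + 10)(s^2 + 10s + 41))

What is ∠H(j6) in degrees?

∠H(j6) ≈ 7.490°

At s = j6: numerator = -32 + j48, denominator = -310 + j630.
∠H = ∠num − ∠den = 123.69° − (116.20°) = 7.490°.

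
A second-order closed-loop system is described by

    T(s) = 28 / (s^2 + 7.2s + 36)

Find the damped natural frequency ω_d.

ω_d = 4.800 rad/s

Comparing s^2 + 7.2s + 36 to s^2 + 2ζωₙs + ωₙ²: ωₙ = 6 rad/s and ζ = 7.2/(2·6) = 0.6.
ζωₙ = 7.2/2 = 3.6, so ω_d = ωₙ√(1−ζ²) = √(ωₙ² − (ζωₙ)²) = √(36 − 3.6²) = √23.04 = 4.800 rad/s.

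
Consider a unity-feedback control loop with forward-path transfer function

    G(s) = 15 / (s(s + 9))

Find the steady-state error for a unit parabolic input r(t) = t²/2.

G(s) has one pole at the origin.
This is a Type 1 system; Ka = lim_{s→0} s^2·G(s) = 0, so the steady-state error for a parabola input is infinite.

e_ss = ∞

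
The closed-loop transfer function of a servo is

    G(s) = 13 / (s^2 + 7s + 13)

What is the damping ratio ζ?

ζ ≈ 0.9707

Compare the denominator to the standard form s^2 + 2ζωₙs + ωₙ².
ωₙ² = 13, so ωₙ = √13 ≈ 3.606 rad/s.
2ζωₙ = 7, so ζ = 7/(2·√13) ≈ 0.9707.
With ζ = 0.9707 the response is underdamped.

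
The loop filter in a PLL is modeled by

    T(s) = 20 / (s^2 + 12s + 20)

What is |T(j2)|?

|T(j2)| ≈ 0.6934

Substitute s = j2: numerator = 20, denominator = 16 + j24.
|T(j2)| = |20| / |16 + j24| = 20 / 28.844 ≈ 0.6934.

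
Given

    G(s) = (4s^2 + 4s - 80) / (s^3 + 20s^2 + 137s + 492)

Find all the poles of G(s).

The poles are the roots of the denominator s^3 + 20s^2 + 137s + 492 = 0.
Trying s = -12: the polynomial evaluates to 0, so (s + 12) is a factor.
Dividing out leaves s^2 + 8s + 41 = 0.
The quadratic formula then gives s = -4 ± 5j.

s = -4 ± 5j, -12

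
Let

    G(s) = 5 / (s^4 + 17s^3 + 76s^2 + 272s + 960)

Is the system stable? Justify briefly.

marginally stable

The denominator s^4 + 17s^3 + 76s^2 + 272s + 960 factors as (s^2 + 16)(s + 12)(s + 5), giving poles at s = 4j, -4j, -12, -5.
Since the simple pole(s) at s = 4j, -4j lie on the jω-axis with none in the right half-plane, the system is marginally stable.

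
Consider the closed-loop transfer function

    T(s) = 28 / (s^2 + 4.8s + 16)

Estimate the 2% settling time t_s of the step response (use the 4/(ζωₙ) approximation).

Comparing s^2 + 4.8s + 16 to s^2 + 2ζωₙs + ωₙ²: ωₙ = 4 rad/s and ζ = 4.8/(2·4) = 0.6.
ζωₙ = 4.8/2 = 2.4, so t_s ≈ 4/(ζωₙ) = 4/2.4 ≈ 1.667 s.

t_s ≈ 1.667 s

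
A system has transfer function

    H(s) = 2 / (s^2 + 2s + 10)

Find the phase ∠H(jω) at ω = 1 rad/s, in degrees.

At s = j1: numerator = 2, denominator = 9 + j2.
∠H = ∠num − ∠den = 0° − (12.529°) = -12.53°.

∠H(j1) ≈ -12.53°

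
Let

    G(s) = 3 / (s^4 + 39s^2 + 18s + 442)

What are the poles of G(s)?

The poles are the roots of the denominator s^4 + 39s^2 + 18s + 442 = 0.
No real roots exist; factor into two real quadratics: (s^2 - 2s + 26)(s^2 + 2s + 17) = 0.
Each quadratic gives a conjugate pair via the quadratic formula.

s = 1 + 5j, 1 - 5j, -1 + 4j, -1 - 4j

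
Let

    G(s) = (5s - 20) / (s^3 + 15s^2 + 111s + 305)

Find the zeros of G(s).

s = 4

Set the numerator to zero: 5s - 20 = 0, i.e. 5·(s - 4) = 0.
So s = 4.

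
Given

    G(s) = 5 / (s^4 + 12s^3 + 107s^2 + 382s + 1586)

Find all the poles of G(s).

s = -5 ± 6j, -1 ± 5j

The poles are the roots of the denominator s^4 + 12s^3 + 107s^2 + 382s + 1586 = 0.
No real roots exist; factor into two real quadratics: (s^2 + 10s + 61)(s^2 + 2s + 26) = 0.
Each quadratic gives a conjugate pair via the quadratic formula.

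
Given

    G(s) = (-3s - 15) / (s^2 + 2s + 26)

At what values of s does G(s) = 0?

s = -5

Set the numerator to zero: -3s - 15 = 0, i.e. -3·(s + 5) = 0.
So s = -5.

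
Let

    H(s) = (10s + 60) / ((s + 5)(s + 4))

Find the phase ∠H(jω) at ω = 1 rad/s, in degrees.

At s = j1: numerator = 60 + j10, denominator = 19 + j9.
∠H = ∠num − ∠den = 9.4623° − (25.346°) = -15.88°.

∠H(j1) ≈ -15.88°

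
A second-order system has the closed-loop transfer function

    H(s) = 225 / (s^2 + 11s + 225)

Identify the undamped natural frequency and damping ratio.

ωₙ = 15 rad/s, ζ ≈ 0.3667

Compare the denominator to the standard form s^2 + 2ζωₙs + ωₙ².
ωₙ² = 225, so ωₙ = 15 rad/s.
2ζωₙ = 11, so ζ = 11/(2·15) ≈ 0.3667.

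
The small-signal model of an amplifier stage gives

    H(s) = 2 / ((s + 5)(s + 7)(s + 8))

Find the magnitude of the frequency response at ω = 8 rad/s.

|H(j8)| ≈ 0.001763

Substitute s = j8: numerator = 2, denominator = -1000 + j536.
|H(j8)| = |2| / |-1000 + j536| = 2 / 1134.6 ≈ 0.001763.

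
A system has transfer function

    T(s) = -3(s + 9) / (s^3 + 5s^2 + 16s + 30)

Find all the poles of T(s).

The poles are the roots of the denominator s^3 + 5s^2 + 16s + 30 = 0.
Trying s = -3: the polynomial evaluates to 0, so (s + 3) is a factor.
Dividing out leaves s^2 + 2s + 10 = 0.
The quadratic formula then gives s = -1 ± 3j.

s = -1 ± 3j, -3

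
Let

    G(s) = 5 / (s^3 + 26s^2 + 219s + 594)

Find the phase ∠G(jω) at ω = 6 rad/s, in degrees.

∠G(j6) ≈ -107.3°

At s = j6: numerator = 5, denominator = -342 + j1098.
∠G = ∠num − ∠den = 0° − (107.30°) = -107.3°.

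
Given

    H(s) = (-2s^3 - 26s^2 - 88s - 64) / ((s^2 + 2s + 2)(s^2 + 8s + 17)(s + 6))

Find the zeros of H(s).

s = -1, -8, -4

Set the numerator to zero: -2s^3 - 26s^2 - 88s - 64 = 0, i.e. -2·(s^3 + 13s^2 + 44s + 32) = 0.
Factoring: (s + 1)(s + 8)(s + 4) = 0.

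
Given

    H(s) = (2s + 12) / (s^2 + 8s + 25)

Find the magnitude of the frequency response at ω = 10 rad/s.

|H(j10)| ≈ 0.2127

Substitute s = j10: numerator = 12 + j20, denominator = -75 + j80.
|H(j10)| = |12 + j20| / |-75 + j80| = 23.324 / 109.66 ≈ 0.2127.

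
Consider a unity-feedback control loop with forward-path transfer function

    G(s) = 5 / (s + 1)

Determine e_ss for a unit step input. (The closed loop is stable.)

G(s) has no poles at the origin.
This is a Type 0 system. Kp = lim_{s→0} G(s) = 5/1.
e_ss = 1/(1 + Kp) = 1/(1 + 5) = 1/6 ≈ 0.1667.

e_ss = 0.1667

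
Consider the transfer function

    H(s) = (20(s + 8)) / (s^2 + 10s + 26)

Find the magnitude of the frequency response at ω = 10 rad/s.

|H(j10)| ≈ 2.059

Substitute s = j10: numerator = 160 + j200, denominator = -74 + j100.
|H(j10)| = |160 + j200| / |-74 + j100| = 256.12 / 124.40 ≈ 2.059.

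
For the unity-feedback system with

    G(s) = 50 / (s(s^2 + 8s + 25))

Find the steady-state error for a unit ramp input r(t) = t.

e_ss = 0.5000

G(s) has one pole at the origin.
This is a Type 1 system. Kv = lim_{s→0} s·G(s) = 50/25 = 2.
e_ss = 1/Kv = 1/(2) = 1/2 ≈ 0.5000.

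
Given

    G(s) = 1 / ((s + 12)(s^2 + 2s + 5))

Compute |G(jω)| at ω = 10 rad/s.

Substitute s = j10: numerator = 1, denominator = -1340 - j710.
|G(j10)| = |1| / |-1340 - j710| = 1 / 1516.5 ≈ 0.0006594.

|G(j10)| ≈ 0.0006594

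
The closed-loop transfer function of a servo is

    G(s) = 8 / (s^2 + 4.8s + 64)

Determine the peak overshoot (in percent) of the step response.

%OS ≈ 37.2%

Comparing s^2 + 4.8s + 64 to s^2 + 2ζωₙs + ωₙ²: ωₙ = 8 rad/s and ζ = 4.8/(2·8) = 0.3.
%OS = 100·exp(−πζ/√(1−ζ²)) = 100·exp(−π·0.3/√(1−0.3²)) ≈ 37.2%.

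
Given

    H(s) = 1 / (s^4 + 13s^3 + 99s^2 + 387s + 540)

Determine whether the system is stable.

The denominator s^4 + 13s^3 + 99s^2 + 387s + 540 factors as (s + 4)(s^2 + 6s + 45)(s + 3), giving poles at s = -4, -3 ± 6j, -3.
Since all poles lie strictly in the left half-plane, the system is stable.

stable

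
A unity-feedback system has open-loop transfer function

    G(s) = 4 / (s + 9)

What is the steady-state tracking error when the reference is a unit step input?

e_ss = 0.6923

G(s) has no poles at the origin.
This is a Type 0 system. Kp = lim_{s→0} G(s) = 4/9.
e_ss = 1/(1 + Kp) = 1/(1 + 4/9) = 9/13 ≈ 0.6923.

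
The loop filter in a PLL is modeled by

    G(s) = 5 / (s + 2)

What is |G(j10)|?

Substitute s = j10: numerator = 5, denominator = 2 + j10.
|G(j10)| = |5| / |2 + j10| = 5 / 10.198 ≈ 0.4903.

|G(j10)| ≈ 0.4903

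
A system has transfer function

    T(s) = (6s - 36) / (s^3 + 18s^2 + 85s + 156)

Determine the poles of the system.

The poles are the roots of the denominator s^3 + 18s^2 + 85s + 156 = 0.
Trying s = -12: the polynomial evaluates to 0, so (s + 12) is a factor.
Dividing out leaves s^2 + 6s + 13 = 0.
The quadratic formula then gives s = -3 ± 2j.

s = -3 ± 2j, -12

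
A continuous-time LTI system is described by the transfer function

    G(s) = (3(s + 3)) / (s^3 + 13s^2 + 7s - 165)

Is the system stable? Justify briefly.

unstable

The denominator s^3 + 13s^2 + 7s - 165 factors as (s - 3)(s + 5)(s + 11), giving poles at s = 3, -5, -11.
Since the pole(s) at s = 3 lie in the right half-plane, the system is unstable.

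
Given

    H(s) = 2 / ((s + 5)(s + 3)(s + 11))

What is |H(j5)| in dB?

|H(j5)|_dB ≈ -47.9 dB

Substitute s = j5: numerator = 2, denominator = -310 + j390.
|H(j5)| = |2| / |-310 + j390| = 2 / 498.20 ≈ 0.004014.
In decibels: 20·log₁₀(0.004014) ≈ -47.9 dB.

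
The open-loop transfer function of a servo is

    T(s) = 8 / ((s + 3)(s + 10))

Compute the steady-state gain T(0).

T(0) = 4/15 ≈ 0.2667

At s = 0 each factor (s + a) contributes a and each (s^2 + bs + c) contributes c.
T(0) = 8·1 / ((3) · (10)) = 8/30 = 4/15.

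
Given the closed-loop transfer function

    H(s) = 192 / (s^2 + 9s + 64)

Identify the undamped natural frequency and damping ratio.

ωₙ = 8 rad/s, ζ = 0.5625

Compare the denominator to the standard form s^2 + 2ζωₙs + ωₙ².
ωₙ² = 64, so ωₙ = 8 rad/s.
2ζωₙ = 9, so ζ = 9/(2·8) = 0.5625.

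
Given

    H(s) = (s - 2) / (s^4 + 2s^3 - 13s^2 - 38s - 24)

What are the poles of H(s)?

s = -1, -2, 4, -3

The poles are the roots of the denominator s^4 + 2s^3 - 13s^2 - 38s - 24 = 0.
Trying s = -1: the polynomial evaluates to 0, so (s + 1) is a factor.
Dividing out leaves s^3 + s^2 - 14s - 24 = 0.
This factors further as (s + 2)(s - 4)(s + 3) = 0.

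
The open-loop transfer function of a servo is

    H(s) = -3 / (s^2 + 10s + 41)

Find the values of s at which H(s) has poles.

s = -5 + 4j, -5 - 4j

The poles are the roots of the denominator s^2 + 10s + 41 = 0.
Using the quadratic formula: s = (-10 ± √(-64))/2 = -5 ± 4j.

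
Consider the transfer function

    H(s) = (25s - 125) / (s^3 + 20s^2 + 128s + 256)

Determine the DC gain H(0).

H(0) = -125/256 ≈ -0.4883

Set s = 0: H(0) = (-125) / (256) = -125/256.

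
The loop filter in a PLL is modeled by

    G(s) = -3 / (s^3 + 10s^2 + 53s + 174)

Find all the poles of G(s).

The poles are the roots of the denominator s^3 + 10s^2 + 53s + 174 = 0.
Trying s = -6: the polynomial evaluates to 0, so (s + 6) is a factor.
Dividing out leaves s^2 + 4s + 29 = 0.
The quadratic formula then gives s = -2 ± 5j.

s = -2 + 5j, -2 - 5j, -6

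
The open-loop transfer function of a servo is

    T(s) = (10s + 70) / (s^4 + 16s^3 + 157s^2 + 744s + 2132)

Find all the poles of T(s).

s = -4 + 5j, -4 - 5j, -4 + 6j, -4 - 6j

The poles are the roots of the denominator s^4 + 16s^3 + 157s^2 + 744s + 2132 = 0.
No real roots exist; factor into two real quadratics: (s^2 + 8s + 41)(s^2 + 8s + 52) = 0.
Each quadratic gives a conjugate pair via the quadratic formula.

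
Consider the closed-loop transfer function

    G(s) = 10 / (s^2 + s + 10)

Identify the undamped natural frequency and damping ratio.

ωₙ ≈ 3.162 rad/s, ζ ≈ 0.1581

Compare the denominator to the standard form s^2 + 2ζωₙs + ωₙ².
ωₙ² = 10, so ωₙ = √10 ≈ 3.162 rad/s.
2ζωₙ = 1, so ζ = 1/(2·√10) ≈ 0.1581.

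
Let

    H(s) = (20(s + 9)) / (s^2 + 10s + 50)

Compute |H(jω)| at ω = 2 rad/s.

|H(j2)| ≈ 3.676

Substitute s = j2: numerator = 180 + j40, denominator = 46 + j20.
|H(j2)| = |180 + j40| / |46 + j20| = 184.39 / 50.160 ≈ 3.676.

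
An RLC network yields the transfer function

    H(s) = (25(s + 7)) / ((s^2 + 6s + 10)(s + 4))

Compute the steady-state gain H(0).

H(0) = 35/8 ≈ 4.375

At s = 0 each factor (s + a) contributes a and each (s^2 + bs + c) contributes c.
H(0) = 25·(7) / ((10) · (4)) = 175/40 = 35/8.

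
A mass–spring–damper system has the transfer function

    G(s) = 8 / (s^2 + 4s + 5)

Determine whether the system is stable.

The poles can be read from the denominator factors: s = -2 + j, -2 - j.
Since all poles lie strictly in the left half-plane, the system is stable.

stable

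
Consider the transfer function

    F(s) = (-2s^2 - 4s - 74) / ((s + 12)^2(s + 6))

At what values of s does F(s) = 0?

s = -1 + 6j, -1 - 6j

Set the numerator to zero: -2s^2 - 4s - 74 = 0, i.e. -2·(s^2 + 2s + 37) = 0.
Factoring: (s^2 + 2s + 37) = 0.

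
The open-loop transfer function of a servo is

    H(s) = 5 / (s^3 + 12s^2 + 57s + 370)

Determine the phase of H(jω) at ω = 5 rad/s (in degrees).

At s = j5: numerator = 5, denominator = 70 + j160.
∠H = ∠num − ∠den = 0° − (66.371°) = -66.37°.

∠H(j5) ≈ -66.37°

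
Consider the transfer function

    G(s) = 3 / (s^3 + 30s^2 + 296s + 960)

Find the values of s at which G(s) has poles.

The poles are the roots of the denominator s^3 + 30s^2 + 296s + 960 = 0.
Trying s = -8: the polynomial evaluates to 0, so (s + 8) is a factor.
Dividing out leaves s^2 + 22s + 120 = 0.
Factoring the quadratic: (s + 10)(s + 12) = 0.

s = -8, -10, -12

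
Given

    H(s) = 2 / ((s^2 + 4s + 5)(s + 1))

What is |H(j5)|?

Substitute s = j5: numerator = 2, denominator = -120 - j80.
|H(j5)| = |2| / |-120 - j80| = 2 / 144.22 ≈ 0.01387.

|H(j5)| ≈ 0.01387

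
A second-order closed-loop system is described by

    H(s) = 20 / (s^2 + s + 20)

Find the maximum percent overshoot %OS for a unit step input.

%OS ≈ 70.2%

Comparing s^2 + s + 20 to s^2 + 2ζωₙs + ωₙ²: ωₙ = √20 ≈ 4.472 rad/s and ζ = 1/(2·√20) ≈ 0.1118.
%OS = 100·exp(−πζ/√(1−ζ²)) = 100·exp(−π·0.1118/√(1−0.1118²)) ≈ 70.2%.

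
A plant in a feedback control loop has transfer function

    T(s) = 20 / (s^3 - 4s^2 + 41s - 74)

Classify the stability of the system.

The denominator s^3 - 4s^2 + 41s - 74 factors as (s - 2)(s^2 - 2s + 37), giving poles at s = 2, 1 + 6j, 1 - 6j.
Since the pole(s) at s = 2, 1 + 6j, 1 - 6j lie in the right half-plane, the system is unstable.

unstable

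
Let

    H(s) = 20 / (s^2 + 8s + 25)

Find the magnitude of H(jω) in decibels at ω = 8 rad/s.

Substitute s = j8: numerator = 20, denominator = -39 + j64.
|H(j8)| = |20| / |-39 + j64| = 20 / 74.947 ≈ 0.2669.
In decibels: 20·log₁₀(0.2669) ≈ -11.5 dB.

|H(j8)|_dB ≈ -11.5 dB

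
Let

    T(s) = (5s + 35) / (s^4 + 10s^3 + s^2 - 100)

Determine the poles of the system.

The poles are the roots of the denominator s^4 + 10s^3 + s^2 - 100 = 0.
Trying s = -10: the polynomial evaluates to 0, so (s + 10) is a factor.
Dividing out leaves s^3 + s - 10 = 0.
This factors further as (s^2 + 2s + 5)(s - 2) = 0.

s = -10, -1 + 2j, -1 - 2j, 2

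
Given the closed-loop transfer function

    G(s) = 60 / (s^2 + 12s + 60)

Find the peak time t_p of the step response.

Comparing s^2 + 12s + 60 to s^2 + 2ζωₙs + ωₙ²: ωₙ = √60 ≈ 7.746 rad/s and ζ = 12/(2·√60) ≈ 0.7746.
ζωₙ = 12/2 = 6, so ω_d = ωₙ√(1−ζ²) = √(ωₙ² − (ζωₙ)²) = √(60 − 6²) = √24 ≈ 4.899 rad/s.
t_p = π/ω_d = π/4.899 ≈ 0.6413 s.

t_p ≈ 0.6413 s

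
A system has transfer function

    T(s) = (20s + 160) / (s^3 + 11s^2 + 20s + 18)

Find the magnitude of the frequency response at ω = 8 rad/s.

Substitute s = j8: numerator = 160 + j160, denominator = -686 - j352.
|T(j8)| = |160 + j160| / |-686 - j352| = 226.27 / 771.04 ≈ 0.2935.

|T(j8)| ≈ 0.2935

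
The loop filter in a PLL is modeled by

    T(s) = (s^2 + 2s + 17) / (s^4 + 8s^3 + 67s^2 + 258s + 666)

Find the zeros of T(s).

Set the numerator to zero: s^2 + 2s + 17 = 0.
Factoring: (s^2 + 2s + 17) = 0.

s = -1 ± 4j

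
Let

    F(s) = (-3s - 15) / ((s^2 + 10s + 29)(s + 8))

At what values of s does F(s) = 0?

s = -5

Set the numerator to zero: -3s - 15 = 0, i.e. -3·(s + 5) = 0.
So s = -5.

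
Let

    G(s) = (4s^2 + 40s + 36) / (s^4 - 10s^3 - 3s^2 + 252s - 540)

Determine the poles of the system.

The poles are the roots of the denominator s^4 - 10s^3 - 3s^2 + 252s - 540 = 0.
Trying s = -5: the polynomial evaluates to 0, so (s + 5) is a factor.
Dividing out leaves s^3 - 15s^2 + 72s - 108 = 0.
This factors further as (s - 6)^2(s - 3) = 0.

s = -5, 6, 3, 6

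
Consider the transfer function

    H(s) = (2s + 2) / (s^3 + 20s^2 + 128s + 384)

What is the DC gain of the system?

H(0) = 1/192 ≈ 0.005208

Set s = 0: H(0) = (2) / (384) = 1/192.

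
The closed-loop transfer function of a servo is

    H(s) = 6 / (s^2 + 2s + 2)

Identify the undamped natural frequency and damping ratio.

Compare the denominator to the standard form s^2 + 2ζωₙs + ωₙ².
ωₙ² = 2, so ωₙ = √2 ≈ 1.414 rad/s.
2ζωₙ = 2, so ζ = 2/(2·√2) ≈ 0.7071.

ωₙ ≈ 1.414 rad/s, ζ ≈ 0.7071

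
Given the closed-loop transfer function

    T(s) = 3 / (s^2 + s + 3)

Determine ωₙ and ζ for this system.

Compare the denominator to the standard form s^2 + 2ζωₙs + ωₙ².
ωₙ² = 3, so ωₙ = √3 ≈ 1.732 rad/s.
2ζωₙ = 1, so ζ = 1/(2·√3) ≈ 0.2887.

ωₙ ≈ 1.732 rad/s, ζ ≈ 0.2887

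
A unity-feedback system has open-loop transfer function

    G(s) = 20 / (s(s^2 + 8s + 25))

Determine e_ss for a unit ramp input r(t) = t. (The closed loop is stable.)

e_ss = 1.250

G(s) has one pole at the origin.
This is a Type 1 system. Kv = lim_{s→0} s·G(s) = 20/25 = 4/5.
e_ss = 1/Kv = 1/(4/5) = 5/4 ≈ 1.250.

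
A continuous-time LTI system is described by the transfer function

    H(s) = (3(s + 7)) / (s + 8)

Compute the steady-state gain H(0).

At s = 0 each factor (s + a) contributes a and each (s^2 + bs + c) contributes c.
H(0) = 3·(7) / ((8)) = 21/8 = 21/8.

H(0) = 21/8 ≈ 2.625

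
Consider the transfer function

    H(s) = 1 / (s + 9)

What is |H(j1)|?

|H(j1)| ≈ 0.1104

Substitute s = j1: numerator = 1, denominator = 9 + j1.
|H(j1)| = |1| / |9 + j1| = 1 / 9.0554 ≈ 0.1104.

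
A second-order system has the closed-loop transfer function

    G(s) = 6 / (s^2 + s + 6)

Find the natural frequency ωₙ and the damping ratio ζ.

ωₙ ≈ 2.449 rad/s, ζ ≈ 0.2041

Compare the denominator to the standard form s^2 + 2ζωₙs + ωₙ².
ωₙ² = 6, so ωₙ = √6 ≈ 2.449 rad/s.
2ζωₙ = 1, so ζ = 1/(2·√6) ≈ 0.2041.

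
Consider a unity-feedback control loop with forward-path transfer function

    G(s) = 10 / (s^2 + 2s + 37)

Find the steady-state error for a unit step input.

e_ss = 0.7872

G(s) has no poles at the origin.
This is a Type 0 system. Kp = lim_{s→0} G(s) = 10/37.
e_ss = 1/(1 + Kp) = 1/(1 + 10/37) = 37/47 ≈ 0.7872.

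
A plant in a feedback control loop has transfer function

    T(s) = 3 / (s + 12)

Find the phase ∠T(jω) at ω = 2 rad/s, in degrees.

At s = j2: numerator = 3, denominator = 12 + j2.
∠T = ∠num − ∠den = 0° − (9.4623°) = -9.462°.

∠T(j2) ≈ -9.462°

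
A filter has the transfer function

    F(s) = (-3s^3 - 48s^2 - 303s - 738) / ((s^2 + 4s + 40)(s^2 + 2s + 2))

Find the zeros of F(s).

Set the numerator to zero: -3s^3 - 48s^2 - 303s - 738 = 0, i.e. -3·(s^3 + 16s^2 + 101s + 246) = 0.
Factoring: (s^2 + 10s + 41)(s + 6) = 0.

s = -5 ± 4j, -6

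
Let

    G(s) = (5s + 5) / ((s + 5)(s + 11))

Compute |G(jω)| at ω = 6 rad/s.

|G(j6)| ≈ 0.3108

Substitute s = j6: numerator = 5 + j30, denominator = 19 + j96.
|G(j6)| = |5 + j30| / |19 + j96| = 30.414 / 97.862 ≈ 0.3108.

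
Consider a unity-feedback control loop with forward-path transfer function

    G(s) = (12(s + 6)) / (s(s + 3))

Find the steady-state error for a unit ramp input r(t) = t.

G(s) has one pole at the origin.
This is a Type 1 system. Kv = lim_{s→0} s·G(s) = 72/3 = 24.
e_ss = 1/Kv = 1/(24) = 1/24 ≈ 0.04167.

e_ss = 0.04167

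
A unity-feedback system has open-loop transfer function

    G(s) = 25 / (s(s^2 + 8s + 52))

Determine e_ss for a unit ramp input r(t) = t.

e_ss = 2.080

G(s) has one pole at the origin.
This is a Type 1 system. Kv = lim_{s→0} s·G(s) = 25/52.
e_ss = 1/Kv = 1/(25/52) = 52/25 ≈ 2.080.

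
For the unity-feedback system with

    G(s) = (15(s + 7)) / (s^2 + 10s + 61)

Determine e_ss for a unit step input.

e_ss = 0.3675

G(s) has no poles at the origin.
This is a Type 0 system. Kp = lim_{s→0} G(s) = 105/61.
e_ss = 1/(1 + Kp) = 1/(1 + 105/61) = 61/166 ≈ 0.3675.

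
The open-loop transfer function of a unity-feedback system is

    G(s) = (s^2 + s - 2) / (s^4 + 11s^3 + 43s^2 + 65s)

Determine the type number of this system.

Factor s from the denominator: s^4 + 11s^3 + 43s^2 + 65s = s·(s^3 + 11s^2 + 43s + 65).
There is 1 pole at the origin, so the system is Type 1.

Type 1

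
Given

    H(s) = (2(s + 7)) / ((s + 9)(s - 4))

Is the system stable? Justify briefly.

unstable

The poles can be read from the denominator factors: s = -9, 4.
Since the pole(s) at s = 4 lie in the right half-plane, the system is unstable.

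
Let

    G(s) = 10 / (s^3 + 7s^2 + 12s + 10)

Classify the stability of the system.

stable

The denominator s^3 + 7s^2 + 12s + 10 factors as (s + 5)(s^2 + 2s + 2), giving poles at s = -5, -1 + j, -1 - j.
Since all poles lie strictly in the left half-plane, the system is stable.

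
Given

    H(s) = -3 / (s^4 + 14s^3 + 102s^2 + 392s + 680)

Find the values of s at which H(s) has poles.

The poles are the roots of the denominator s^4 + 14s^3 + 102s^2 + 392s + 680 = 0.
No real roots exist; factor into two real quadratics: (s^2 + 8s + 20)(s^2 + 6s + 34) = 0.
Each quadratic gives a conjugate pair via the quadratic formula.

s = -4 ± 2j, -3 ± 5j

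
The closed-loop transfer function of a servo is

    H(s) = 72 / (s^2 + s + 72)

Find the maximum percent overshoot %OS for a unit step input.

Comparing s^2 + s + 72 to s^2 + 2ζωₙs + ωₙ²: ωₙ = √72 ≈ 8.485 rad/s and ζ = 1/(2·√72) ≈ 0.05893.
%OS = 100·exp(−πζ/√(1−ζ²)) = 100·exp(−π·0.05893/√(1−0.05893²)) ≈ 83.1%.

%OS ≈ 83.1%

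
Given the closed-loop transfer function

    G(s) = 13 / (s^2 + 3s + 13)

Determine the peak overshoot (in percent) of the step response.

Comparing s^2 + 3s + 13 to s^2 + 2ζωₙs + ωₙ²: ωₙ = √13 ≈ 3.606 rad/s and ζ = 3/(2·√13) ≈ 0.4160.
%OS = 100·exp(−πζ/√(1−ζ²)) = 100·exp(−π·0.4160/√(1−0.4160²)) ≈ 23.8%.

%OS ≈ 23.8%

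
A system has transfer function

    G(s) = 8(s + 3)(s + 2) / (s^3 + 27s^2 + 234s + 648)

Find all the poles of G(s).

The poles are the roots of the denominator s^3 + 27s^2 + 234s + 648 = 0.
Trying s = -12: the polynomial evaluates to 0, so (s + 12) is a factor.
Dividing out leaves s^2 + 15s + 54 = 0.
Factoring the quadratic: (s + 6)(s + 9) = 0.

s = -12, -6, -9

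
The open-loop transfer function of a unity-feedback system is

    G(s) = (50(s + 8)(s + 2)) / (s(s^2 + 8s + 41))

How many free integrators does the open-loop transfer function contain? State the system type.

The denominator has 1 factor of s at the origin (free integrator), so this is a Type 1 system.

Type 1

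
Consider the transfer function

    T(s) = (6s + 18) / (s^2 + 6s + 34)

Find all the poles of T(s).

The poles are the roots of the denominator s^2 + 6s + 34 = 0.
Using the quadratic formula: s = (-6 ± √(-100))/2 = -3 ± 5j.

s = -3 ± 5j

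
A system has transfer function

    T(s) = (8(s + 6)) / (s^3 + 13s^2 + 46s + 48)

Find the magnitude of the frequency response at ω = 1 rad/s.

Substitute s = j1: numerator = 48 + j8, denominator = 35 + j45.
|T(j1)| = |48 + j8| / |35 + j45| = 48.662 / 57.009 ≈ 0.8536.

|T(j1)| ≈ 0.8536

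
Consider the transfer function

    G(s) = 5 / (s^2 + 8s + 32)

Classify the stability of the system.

The denominator s^2 + 8s + 32 factors as (s^2 + 8s + 32), giving poles at s = -4 ± 4j.
Since all poles lie strictly in the left half-plane, the system is stable.

stable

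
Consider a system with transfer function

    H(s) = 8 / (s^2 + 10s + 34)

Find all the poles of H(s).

s = -5 ± 3j

The poles are the roots of the denominator s^2 + 10s + 34 = 0.
Using the quadratic formula: s = (-10 ± √(-36))/2 = -5 ± 3j.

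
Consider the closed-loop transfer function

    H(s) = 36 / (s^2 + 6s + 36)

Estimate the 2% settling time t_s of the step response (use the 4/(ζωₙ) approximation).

t_s ≈ 1.333 s

Comparing s^2 + 6s + 36 to s^2 + 2ζωₙs + ωₙ²: ωₙ = 6 rad/s and ζ = 6/(2·6) = 0.5.
ζωₙ = 6/2 = 3, so t_s ≈ 4/(ζωₙ) = 4/3 ≈ 1.333 s.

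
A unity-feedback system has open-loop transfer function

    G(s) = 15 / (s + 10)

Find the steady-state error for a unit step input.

e_ss = 0.4000

G(s) has no poles at the origin.
This is a Type 0 system. Kp = lim_{s→0} G(s) = 15/10 = 3/2.
e_ss = 1/(1 + Kp) = 1/(1 + 3/2) = 2/5 ≈ 0.4000.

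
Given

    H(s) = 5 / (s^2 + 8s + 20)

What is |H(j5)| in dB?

|H(j5)|_dB ≈ -18.1 dB

Substitute s = j5: numerator = 5, denominator = -5 + j40.
|H(j5)| = |5| / |-5 + j40| = 5 / 40.311 ≈ 0.1240.
In decibels: 20·log₁₀(0.1240) ≈ -18.1 dB.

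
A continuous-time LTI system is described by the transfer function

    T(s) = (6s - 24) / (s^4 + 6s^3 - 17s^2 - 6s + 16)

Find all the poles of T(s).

s = 1, -8, 2, -1

The poles are the roots of the denominator s^4 + 6s^3 - 17s^2 - 6s + 16 = 0.
Trying s = 1: the polynomial evaluates to 0, so (s - 1) is a factor.
Dividing out leaves s^3 + 7s^2 - 10s - 16 = 0.
This factors further as (s + 8)(s - 2)(s + 1) = 0.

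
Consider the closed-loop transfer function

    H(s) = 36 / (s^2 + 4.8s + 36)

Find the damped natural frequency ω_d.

Comparing s^2 + 4.8s + 36 to s^2 + 2ζωₙs + ωₙ²: ωₙ = 6 rad/s and ζ = 4.8/(2·6) = 0.4.
ζωₙ = 4.8/2 = 2.4, so ω_d = ωₙ√(1−ζ²) = √(ωₙ² − (ζωₙ)²) = √(36 − 2.4²) = √30.24 ≈ 5.499 rad/s.

ω_d ≈ 5.499 rad/s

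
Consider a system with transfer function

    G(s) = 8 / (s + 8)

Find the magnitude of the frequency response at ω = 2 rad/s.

Substitute s = j2: numerator = 8, denominator = 8 + j2.
|G(j2)| = |8| / |8 + j2| = 8 / 8.2462 ≈ 0.9701.

|G(j2)| ≈ 0.9701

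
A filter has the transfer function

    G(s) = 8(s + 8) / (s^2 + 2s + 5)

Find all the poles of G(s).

s = -1 + 2j, -1 - 2j

The poles are the roots of the denominator s^2 + 2s + 5 = 0.
Using the quadratic formula: s = (-2 ± √(-16))/2 = -1 ± 2j.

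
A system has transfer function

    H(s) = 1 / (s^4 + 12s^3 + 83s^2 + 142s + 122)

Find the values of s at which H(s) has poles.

The poles are the roots of the denominator s^4 + 12s^3 + 83s^2 + 142s + 122 = 0.
No real roots exist; factor into two real quadratics: (s^2 + 2s + 2)(s^2 + 10s + 61) = 0.
Each quadratic gives a conjugate pair via the quadratic formula.

s = -1 + j, -1 - j, -5 + 6j, -5 - 6j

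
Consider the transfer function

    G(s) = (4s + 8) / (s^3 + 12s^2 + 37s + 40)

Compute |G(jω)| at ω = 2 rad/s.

Substitute s = j2: numerator = 8 + j8, denominator = -8 + j66.
|G(j2)| = |8 + j8| / |-8 + j66| = 11.314 / 66.483 ≈ 0.1702.

|G(j2)| ≈ 0.1702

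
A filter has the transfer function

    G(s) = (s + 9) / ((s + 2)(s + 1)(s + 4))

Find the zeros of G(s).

s = -9

Set the numerator to zero: s + 9 = 0.
So s = -9.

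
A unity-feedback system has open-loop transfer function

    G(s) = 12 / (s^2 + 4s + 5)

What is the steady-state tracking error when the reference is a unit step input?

e_ss = 0.2941

G(s) has no poles at the origin.
This is a Type 0 system. Kp = lim_{s→0} G(s) = 12/5.
e_ss = 1/(1 + Kp) = 1/(1 + 12/5) = 5/17 ≈ 0.2941.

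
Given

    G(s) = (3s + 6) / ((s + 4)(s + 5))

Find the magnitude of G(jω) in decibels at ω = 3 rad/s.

Substitute s = j3: numerator = 6 + j9, denominator = 11 + j27.
|G(j3)| = |6 + j9| / |11 + j27| = 10.817 / 29.155 ≈ 0.3710.
In decibels: 20·log₁₀(0.3710) ≈ -8.61 dB.

|G(j3)|_dB ≈ -8.61 dB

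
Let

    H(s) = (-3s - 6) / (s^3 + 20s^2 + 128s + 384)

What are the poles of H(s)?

The poles are the roots of the denominator s^3 + 20s^2 + 128s + 384 = 0.
Trying s = -12: the polynomial evaluates to 0, so (s + 12) is a factor.
Dividing out leaves s^2 + 8s + 32 = 0.
The quadratic formula then gives s = -4 ± 4j.

s = -4 ± 4j, -12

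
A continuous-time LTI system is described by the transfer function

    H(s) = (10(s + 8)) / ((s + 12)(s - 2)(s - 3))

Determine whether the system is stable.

The poles can be read from the denominator factors: s = -12, 2, 3.
Since the pole(s) at s = 2, 3 lie in the right half-plane, the system is unstable.

unstable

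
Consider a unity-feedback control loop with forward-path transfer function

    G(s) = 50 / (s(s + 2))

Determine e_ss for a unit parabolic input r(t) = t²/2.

e_ss = ∞

G(s) has one pole at the origin.
This is a Type 1 system; Ka = lim_{s→0} s^2·G(s) = 0, so the steady-state error for a parabola input is infinite.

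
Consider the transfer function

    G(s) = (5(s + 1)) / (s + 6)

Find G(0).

G(0) = 5/6 ≈ 0.8333

At s = 0 each factor (s + a) contributes a and each (s^2 + bs + c) contributes c.
G(0) = 5·(1) / ((6)) = 5/6 = 5/6.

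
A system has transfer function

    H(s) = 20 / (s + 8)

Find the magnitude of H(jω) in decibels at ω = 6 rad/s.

Substitute s = j6: numerator = 20, denominator = 8 + j6.
|H(j6)| = |20| / |8 + j6| = 20 / 10 = 2.
In decibels: 20·log₁₀(2) ≈ 6.02 dB.

|H(j6)|_dB ≈ 6.02 dB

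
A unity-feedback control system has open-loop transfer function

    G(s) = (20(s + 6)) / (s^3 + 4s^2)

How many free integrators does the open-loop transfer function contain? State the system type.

Type 2

The denominator has 2 factors of s at the origin (free integrators), so this is a Type 2 system.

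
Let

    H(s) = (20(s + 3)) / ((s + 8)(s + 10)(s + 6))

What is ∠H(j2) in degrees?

At s = j2: numerator = 60 + j40, denominator = 384 + j368.
∠H = ∠num − ∠den = 33.690° − (43.781°) = -10.09°.

∠H(j2) ≈ -10.09°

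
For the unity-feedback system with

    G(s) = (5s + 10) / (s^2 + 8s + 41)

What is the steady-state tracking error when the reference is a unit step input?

G(s) has no poles at the origin.
This is a Type 0 system. Kp = lim_{s→0} G(s) = 10/41.
e_ss = 1/(1 + Kp) = 1/(1 + 10/41) = 41/51 ≈ 0.8039.

e_ss = 0.8039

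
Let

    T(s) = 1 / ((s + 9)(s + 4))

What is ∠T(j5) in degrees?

At s = j5: numerator = 1, denominator = 11 + j65.
∠T = ∠num − ∠den = 0° − (80.395°) = -80.39°.

∠T(j5) ≈ -80.39°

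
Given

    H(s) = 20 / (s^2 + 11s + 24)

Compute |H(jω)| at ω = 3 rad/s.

Substitute s = j3: numerator = 20, denominator = 15 + j33.
|H(j3)| = |20| / |15 + j33| = 20 / 36.249 ≈ 0.5517.

|H(j3)| ≈ 0.5517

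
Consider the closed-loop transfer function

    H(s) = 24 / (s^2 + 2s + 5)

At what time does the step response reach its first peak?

t_p ≈ 1.571 s

Comparing s^2 + 2s + 5 to s^2 + 2ζωₙs + ωₙ²: ωₙ = √5 ≈ 2.236 rad/s and ζ = 2/(2·√5) ≈ 0.4472.
ζωₙ = 2/2 = 1, so ω_d = ωₙ√(1−ζ²) = √(ωₙ² − (ζωₙ)²) = √(5 − 1²) = √4 = 2 rad/s.
t_p = π/ω_d = π/2 ≈ 1.571 s.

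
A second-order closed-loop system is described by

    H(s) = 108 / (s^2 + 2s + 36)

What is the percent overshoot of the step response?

%OS ≈ 58.8%

Comparing s^2 + 2s + 36 to s^2 + 2ζωₙs + ωₙ²: ωₙ = 6 rad/s and ζ = 2/(2·6) ≈ 0.1667.
%OS = 100·exp(−πζ/√(1−ζ²)) = 100·exp(−π·0.1667/√(1−0.1667²)) ≈ 58.8%.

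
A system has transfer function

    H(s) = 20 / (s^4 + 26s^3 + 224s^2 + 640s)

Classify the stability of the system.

marginally stable

The denominator s^4 + 26s^3 + 224s^2 + 640s factors as s(s + 8)^2(s + 10), giving poles at s = 0, -8, -10, -8.
Since the simple pole(s) at s = 0 lie on the jω-axis with none in the right half-plane, the system is marginally stable.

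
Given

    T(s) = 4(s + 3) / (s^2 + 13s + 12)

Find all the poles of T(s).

The poles are the roots of the denominator s^2 + 13s + 12 = 0.
Factoring: (s + 1)(s + 12) = 0, so s = -1 and s = -12.

s = -1, -12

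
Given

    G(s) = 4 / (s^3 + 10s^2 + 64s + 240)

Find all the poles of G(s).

s = -2 + 6j, -2 - 6j, -6

The poles are the roots of the denominator s^3 + 10s^2 + 64s + 240 = 0.
Trying s = -6: the polynomial evaluates to 0, so (s + 6) is a factor.
Dividing out leaves s^2 + 4s + 40 = 0.
The quadratic formula then gives s = -2 ± 6j.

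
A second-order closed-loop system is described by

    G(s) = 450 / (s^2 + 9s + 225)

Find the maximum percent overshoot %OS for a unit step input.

%OS ≈ 37.2%

Comparing s^2 + 9s + 225 to s^2 + 2ζωₙs + ωₙ²: ωₙ = 15 rad/s and ζ = 9/(2·15) = 0.3.
%OS = 100·exp(−πζ/√(1−ζ²)) = 100·exp(−π·0.3/√(1−0.3²)) ≈ 37.2%.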